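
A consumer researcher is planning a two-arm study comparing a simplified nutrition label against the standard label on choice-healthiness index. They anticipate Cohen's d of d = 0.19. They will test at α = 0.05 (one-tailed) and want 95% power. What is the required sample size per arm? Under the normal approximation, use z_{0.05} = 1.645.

For two independent groups with equal n: n = 2·((z_{α} + z_β) / d)².
z_{α} + z_β = 1.645 + 1.645 = 3.290.
n = 2 × (3.290 / 0.19)² = 2 × 17.316² = 2 × 299.84 = 599.7.
Round up to the next whole participant.

n = 600 per group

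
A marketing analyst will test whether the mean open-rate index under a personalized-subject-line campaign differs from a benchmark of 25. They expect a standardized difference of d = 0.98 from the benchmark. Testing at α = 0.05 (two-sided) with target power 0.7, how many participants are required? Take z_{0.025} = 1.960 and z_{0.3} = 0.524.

For a one-sample test: n = ((z_{α/2} + z_β) / d)².
z_{α/2} + z_β = 1.960 + 0.524 = 2.484.
n = (2.484 / 0.98)² = 2.535² = 6.42.
Round up.

n = 7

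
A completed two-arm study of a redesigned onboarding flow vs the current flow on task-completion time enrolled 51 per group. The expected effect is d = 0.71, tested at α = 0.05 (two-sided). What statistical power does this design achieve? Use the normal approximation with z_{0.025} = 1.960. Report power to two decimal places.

power ≈ 0.95

For two equal groups, power = Φ(d·√(n/2) − z_{α/2}).
d·√(n/2) = 0.71 × √(51/2) = 0.71 × 5.050 = 3.585.
z_β = 3.585 − 1.960 = 1.625.
Power = Φ(1.625) = 0.948.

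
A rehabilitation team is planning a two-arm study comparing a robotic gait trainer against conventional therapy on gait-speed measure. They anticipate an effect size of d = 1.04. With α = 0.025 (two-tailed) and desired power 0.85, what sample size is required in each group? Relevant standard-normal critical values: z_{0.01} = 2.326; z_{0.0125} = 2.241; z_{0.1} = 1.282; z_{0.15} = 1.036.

n = 20 per group

For two independent groups with equal n: n = 2·((z_{α/2} + z_β) / d)².
z_{α/2} + z_β = 2.241 + 1.036 = 3.277.
n = 2 × (3.277 / 1.04)² = 2 × 3.151² = 2 × 9.93 = 19.9.
Round up to the next whole participant.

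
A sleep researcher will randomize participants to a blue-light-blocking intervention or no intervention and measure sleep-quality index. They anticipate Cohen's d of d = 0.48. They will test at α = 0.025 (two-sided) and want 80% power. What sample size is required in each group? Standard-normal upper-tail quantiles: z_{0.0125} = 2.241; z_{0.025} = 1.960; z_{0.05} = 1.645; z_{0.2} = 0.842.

n = 83 per group

For two independent groups with equal n: n = 2·((z_{α/2} + z_β) / d)².
z_{α/2} + z_β = 2.241 + 0.842 = 3.083.
n = 2 × (3.083 / 0.48)² = 2 × 6.423² = 2 × 41.25 = 82.5.
Round up to the next whole participant.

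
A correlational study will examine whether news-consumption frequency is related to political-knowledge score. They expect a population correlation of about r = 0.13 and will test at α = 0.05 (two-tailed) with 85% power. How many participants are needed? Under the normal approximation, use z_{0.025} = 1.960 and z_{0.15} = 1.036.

n = 529

Fisher's z: C = ½·ln((1+r)/(1−r)) = ½·ln(1.2989) = 0.1307.
n = ((z_{α/2} + z_β)/C)² + 3.
(1.960 + 1.036) / 0.1307 = 2.996 / 0.1307 = 22.923.
n = 22.923² + 3 = 525.45 + 3 = 528.5.
Round up.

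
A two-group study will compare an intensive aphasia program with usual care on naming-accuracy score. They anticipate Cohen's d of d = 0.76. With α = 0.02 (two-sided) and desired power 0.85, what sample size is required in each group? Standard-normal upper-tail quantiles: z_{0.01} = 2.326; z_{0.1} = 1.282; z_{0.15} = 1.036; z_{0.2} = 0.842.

For two independent groups with equal n: n = 2·((z_{α/2} + z_β) / d)².
z_{α/2} + z_β = 2.326 + 1.036 = 3.362.
n = 2 × (3.362 / 0.76)² = 2 × 4.424² = 2 × 19.57 = 39.1.
Round up to the next whole participant.

n = 40 per group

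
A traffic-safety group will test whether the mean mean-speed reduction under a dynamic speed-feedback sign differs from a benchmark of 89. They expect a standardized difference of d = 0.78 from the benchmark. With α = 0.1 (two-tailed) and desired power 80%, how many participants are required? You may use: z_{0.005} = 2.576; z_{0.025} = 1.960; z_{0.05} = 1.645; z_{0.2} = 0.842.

n = 11

For a one-sample test: n = ((z_{α/2} + z_β) / d)².
z_{α/2} + z_β = 1.645 + 0.842 = 2.487.
n = (2.487 / 0.78)² = 3.188² = 10.17.
Round up.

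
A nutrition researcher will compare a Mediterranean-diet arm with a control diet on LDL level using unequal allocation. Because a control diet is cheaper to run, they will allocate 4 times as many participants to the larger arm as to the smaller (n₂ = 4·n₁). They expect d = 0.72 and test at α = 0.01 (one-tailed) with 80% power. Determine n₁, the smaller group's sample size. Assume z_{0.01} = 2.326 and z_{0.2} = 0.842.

n₁ = 25

With allocation ratio k = n₂/n₁ = 4, Var(x̄₁−x̄₂) = σ²(1/n₁ + 1/(k·n₁)) = σ²·(k+1)/(k·n₁).
So n₁ = (1 + 1/k)·((z_{α} + z_β)/d)² = 1.250 × (3.168/0.72)².
n₁ = 1.250 × 19.36 = 24.2.
Round up: n₁ = 25, giving n₂ = 4 × 25 = 100.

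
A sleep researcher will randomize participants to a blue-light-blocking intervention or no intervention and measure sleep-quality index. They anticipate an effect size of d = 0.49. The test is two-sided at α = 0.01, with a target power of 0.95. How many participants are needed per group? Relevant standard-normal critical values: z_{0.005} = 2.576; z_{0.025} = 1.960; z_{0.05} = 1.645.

For two independent groups with equal n: n = 2·((z_{α/2} + z_β) / d)².
z_{α/2} + z_β = 2.576 + 1.645 = 4.221.
n = 2 × (4.221 / 0.49)² = 2 × 8.614² = 2 × 74.21 = 148.4.
Round up to the next whole participant.

n = 149 per group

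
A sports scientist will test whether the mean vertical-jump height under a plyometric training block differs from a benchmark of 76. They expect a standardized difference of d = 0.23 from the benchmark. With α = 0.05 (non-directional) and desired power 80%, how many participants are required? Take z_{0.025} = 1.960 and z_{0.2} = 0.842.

n = 149

For a one-sample test: n = ((z_{α/2} + z_β) / d)².
z_{α/2} + z_β = 1.960 + 0.842 = 2.802.
n = (2.802 / 0.23)² = 12.183² = 148.42.
Round up.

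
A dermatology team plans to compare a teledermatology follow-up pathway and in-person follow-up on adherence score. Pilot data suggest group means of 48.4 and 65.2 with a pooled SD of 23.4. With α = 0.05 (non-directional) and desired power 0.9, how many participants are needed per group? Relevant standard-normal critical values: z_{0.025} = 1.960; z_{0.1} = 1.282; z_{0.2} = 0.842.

Cohen's d = |M₁ − M₂| / SD_pooled = |48.4 − 65.2| / 23.4 = 16.8 / 23.4 = 0.718.
For two independent groups with equal n: n = 2·((z_{α/2} + z_β) / d)².
z_{α/2} + z_β = 1.960 + 1.282 = 3.242.
n = 2 × (3.242 / 0.718)² = 2 × 4.515² = 2 × 20.39 = 40.8.
Round up to the next whole participant.

n = 41 per group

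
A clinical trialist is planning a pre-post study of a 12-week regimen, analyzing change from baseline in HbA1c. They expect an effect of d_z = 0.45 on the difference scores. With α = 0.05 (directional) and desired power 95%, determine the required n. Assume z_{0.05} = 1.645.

n = 54 pairs

For a paired (one-sample on differences) test: n = ((z_{α} + z_β) / d)².
z_{α} + z_β = 1.645 + 1.645 = 3.290.
n = (3.290 / 0.45)² = 7.311² = 53.45.
Round up.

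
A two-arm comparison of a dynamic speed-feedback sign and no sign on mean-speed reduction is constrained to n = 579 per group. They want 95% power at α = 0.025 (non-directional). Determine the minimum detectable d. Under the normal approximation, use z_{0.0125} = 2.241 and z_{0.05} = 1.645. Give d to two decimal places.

d_min ≈ 0.23

For two independent groups of n = 579 each: d_min = (z_{α/2} + z_β)·√(2/n).
z-sum = 2.241 + 1.645 = 3.886.
d_min = 3.886 × √(2/579) = 3.886 × 0.0588 = 0.228.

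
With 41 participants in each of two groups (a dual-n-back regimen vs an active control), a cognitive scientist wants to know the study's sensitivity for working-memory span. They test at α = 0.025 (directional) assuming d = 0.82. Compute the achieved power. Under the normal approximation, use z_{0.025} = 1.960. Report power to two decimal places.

For two equal groups, power = Φ(d·√(n/2) − z_{α}).
d·√(n/2) = 0.82 × √(41/2) = 0.82 × 4.528 = 3.713.
z_β = 3.713 − 1.960 = 1.753.
Power = Φ(1.753) = 0.960.

power ≈ 0.96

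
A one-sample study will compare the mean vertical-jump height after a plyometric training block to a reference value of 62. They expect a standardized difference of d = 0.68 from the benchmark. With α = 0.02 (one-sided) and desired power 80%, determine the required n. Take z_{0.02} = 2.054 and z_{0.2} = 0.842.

n = 19

For a one-sample test: n = ((z_{α} + z_β) / d)².
z_{α} + z_β = 2.054 + 0.842 = 2.896.
n = (2.896 / 0.68)² = 4.259² = 18.14.
Round up.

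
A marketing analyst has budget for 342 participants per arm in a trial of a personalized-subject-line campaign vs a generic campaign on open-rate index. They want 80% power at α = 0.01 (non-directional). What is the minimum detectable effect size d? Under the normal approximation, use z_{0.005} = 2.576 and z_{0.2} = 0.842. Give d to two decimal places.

For two independent groups of n = 342 each: d_min = (z_{α/2} + z_β)·√(2/n).
z-sum = 2.576 + 0.842 = 3.418.
d_min = 3.418 × √(2/342) = 3.418 × 0.0765 = 0.261.

d_min ≈ 0.26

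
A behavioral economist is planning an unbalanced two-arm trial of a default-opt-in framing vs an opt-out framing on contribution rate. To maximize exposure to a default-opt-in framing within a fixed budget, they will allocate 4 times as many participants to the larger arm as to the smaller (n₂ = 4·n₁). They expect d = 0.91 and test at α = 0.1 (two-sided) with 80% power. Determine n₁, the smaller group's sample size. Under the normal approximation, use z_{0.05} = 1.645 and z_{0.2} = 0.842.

With allocation ratio k = n₂/n₁ = 4, Var(x̄₁−x̄₂) = σ²(1/n₁ + 1/(k·n₁)) = σ²·(k+1)/(k·n₁).
So n₁ = (1 + 1/k)·((z_{α/2} + z_β)/d)² = 1.250 × (2.487/0.91)².
n₁ = 1.250 × 7.47 = 9.3.
Round up: n₁ = 10, giving n₂ = 4 × 10 = 40.

n₁ = 10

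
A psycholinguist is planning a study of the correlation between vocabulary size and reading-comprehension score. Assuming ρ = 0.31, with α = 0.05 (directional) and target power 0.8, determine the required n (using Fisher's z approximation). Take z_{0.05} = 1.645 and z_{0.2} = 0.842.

Fisher's z: C = ½·ln((1+r)/(1−r)) = ½·ln(1.8986) = 0.3205.
n = ((z_{α} + z_β)/C)² + 3.
(1.645 + 0.842) / 0.3205 = 2.487 / 0.3205 = 7.760.
n = 7.760² + 3 = 60.21 + 3 = 63.2.
Round up.

n = 64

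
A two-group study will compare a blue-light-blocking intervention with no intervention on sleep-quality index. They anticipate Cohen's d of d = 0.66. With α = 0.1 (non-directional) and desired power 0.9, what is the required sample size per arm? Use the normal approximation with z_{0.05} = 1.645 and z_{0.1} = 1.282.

For two independent groups with equal n: n = 2·((z_{α/2} + z_β) / d)².
z_{α/2} + z_β = 1.645 + 1.282 = 2.927.
n = 2 × (2.927 / 0.66)² = 2 × 4.435² = 2 × 19.67 = 39.3.
Round up to the next whole participant.

n = 40 per group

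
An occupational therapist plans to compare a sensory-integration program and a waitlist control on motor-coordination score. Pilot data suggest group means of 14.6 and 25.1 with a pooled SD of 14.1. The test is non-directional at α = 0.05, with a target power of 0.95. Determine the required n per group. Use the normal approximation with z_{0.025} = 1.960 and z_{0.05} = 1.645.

Cohen's d = |M₁ − M₂| / SD_pooled = |14.6 − 25.1| / 14.1 = 10.5 / 14.1 = 0.745.
For two independent groups with equal n: n = 2·((z_{α/2} + z_β) / d)².
z_{α/2} + z_β = 1.960 + 1.645 = 3.605.
n = 2 × (3.605 / 0.745)² = 2 × 4.839² = 2 × 23.42 = 46.8.
Round up to the next whole participant.

n = 47 per group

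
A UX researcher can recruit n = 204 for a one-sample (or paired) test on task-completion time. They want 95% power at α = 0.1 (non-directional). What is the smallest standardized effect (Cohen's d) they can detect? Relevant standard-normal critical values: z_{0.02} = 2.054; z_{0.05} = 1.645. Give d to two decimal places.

For a single sample (or paired design) of n = 204: d_min = (z_{α/2} + z_β)/√n.
z-sum = 1.645 + 1.645 = 3.290.
d_min = 3.290 / √204 = 3.290 / 14.283 = 0.230.

d_min ≈ 0.23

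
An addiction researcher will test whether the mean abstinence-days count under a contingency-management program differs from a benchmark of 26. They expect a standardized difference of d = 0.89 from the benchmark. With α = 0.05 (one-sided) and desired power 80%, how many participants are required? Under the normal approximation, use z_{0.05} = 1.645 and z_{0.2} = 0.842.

For a one-sample test: n = ((z_{α} + z_β) / d)².
z_{α} + z_β = 1.645 + 0.842 = 2.487.
n = (2.487 / 0.89)² = 2.794² = 7.81.
Round up.

n = 8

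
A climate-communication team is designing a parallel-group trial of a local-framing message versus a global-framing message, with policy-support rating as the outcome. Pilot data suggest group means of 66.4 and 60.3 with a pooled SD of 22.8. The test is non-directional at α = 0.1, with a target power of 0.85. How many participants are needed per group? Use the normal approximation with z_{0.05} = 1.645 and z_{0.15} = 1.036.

n = 201 per group

Cohen's d = |M₁ − M₂| / SD_pooled = |66.4 − 60.3| / 22.8 = 6.1 / 22.8 = 0.268.
For two independent groups with equal n: n = 2·((z_{α/2} + z_β) / d)².
z_{α/2} + z_β = 1.645 + 1.036 = 2.681.
n = 2 × (2.681 / 0.268)² = 2 × 10.004² = 2 × 100.07 = 200.1.
Round up to the next whole participant.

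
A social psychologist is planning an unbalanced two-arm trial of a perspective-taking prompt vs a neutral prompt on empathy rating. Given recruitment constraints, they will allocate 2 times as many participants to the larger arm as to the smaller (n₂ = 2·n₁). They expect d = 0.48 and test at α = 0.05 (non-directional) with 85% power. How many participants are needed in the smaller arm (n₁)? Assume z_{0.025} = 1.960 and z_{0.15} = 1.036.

With allocation ratio k = n₂/n₁ = 2, Var(x̄₁−x̄₂) = σ²(1/n₁ + 1/(k·n₁)) = σ²·(k+1)/(k·n₁).
So n₁ = (1 + 1/k)·((z_{α/2} + z_β)/d)² = 1.500 × (2.996/0.48)².
n₁ = 1.500 × 38.96 = 58.4.
Round up: n₁ = 59, giving n₂ = 2 × 59 = 118.

n₁ = 59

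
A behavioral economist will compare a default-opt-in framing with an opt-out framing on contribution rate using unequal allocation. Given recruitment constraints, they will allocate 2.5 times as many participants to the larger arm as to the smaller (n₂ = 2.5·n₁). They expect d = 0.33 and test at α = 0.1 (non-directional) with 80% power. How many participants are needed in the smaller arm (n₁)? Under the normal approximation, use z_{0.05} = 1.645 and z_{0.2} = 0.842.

n₁ = 80

With allocation ratio k = n₂/n₁ = 2.5, Var(x̄₁−x̄₂) = σ²(1/n₁ + 1/(k·n₁)) = σ²·(k+1)/(k·n₁).
So n₁ = (1 + 1/k)·((z_{α/2} + z_β)/d)² = 1.400 × (2.487/0.33)².
n₁ = 1.400 × 56.80 = 79.5.
Round up: n₁ = 80, giving n₂ = 2.5 × 80 = 200.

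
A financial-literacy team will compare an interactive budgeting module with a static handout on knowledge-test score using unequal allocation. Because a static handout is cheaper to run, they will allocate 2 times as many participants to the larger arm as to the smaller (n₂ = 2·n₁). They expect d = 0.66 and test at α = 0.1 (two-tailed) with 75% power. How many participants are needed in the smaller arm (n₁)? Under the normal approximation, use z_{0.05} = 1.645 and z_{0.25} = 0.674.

n₁ = 19

With allocation ratio k = n₂/n₁ = 2, Var(x̄₁−x̄₂) = σ²(1/n₁ + 1/(k·n₁)) = σ²·(k+1)/(k·n₁).
So n₁ = (1 + 1/k)·((z_{α/2} + z_β)/d)² = 1.500 × (2.319/0.66)².
n₁ = 1.500 × 12.35 = 18.5.
Round up: n₁ = 19, giving n₂ = 2 × 19 = 38.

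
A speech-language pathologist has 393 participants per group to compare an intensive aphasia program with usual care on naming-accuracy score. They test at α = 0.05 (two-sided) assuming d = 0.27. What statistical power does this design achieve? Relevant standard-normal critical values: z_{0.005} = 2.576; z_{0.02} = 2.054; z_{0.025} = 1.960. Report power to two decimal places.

power ≈ 0.97

For two equal groups, power = Φ(d·√(n/2) − z_{α/2}).
d·√(n/2) = 0.27 × √(393/2) = 0.27 × 14.018 = 3.785.
z_β = 3.785 − 1.960 = 1.825.
Power = Φ(1.825) = 0.966.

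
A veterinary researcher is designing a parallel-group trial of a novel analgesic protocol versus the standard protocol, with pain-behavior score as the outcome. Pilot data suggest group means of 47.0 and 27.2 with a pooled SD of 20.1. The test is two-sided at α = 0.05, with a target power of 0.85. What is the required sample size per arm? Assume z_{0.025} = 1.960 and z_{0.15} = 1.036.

Cohen's d = |M₁ − M₂| / SD_pooled = |47.0 − 27.2| / 20.1 = 19.8 / 20.1 = 0.985.
For two independent groups with equal n: n = 2·((z_{α/2} + z_β) / d)².
z_{α/2} + z_β = 1.960 + 1.036 = 2.996.
n = 2 × (2.996 / 0.985)² = 2 × 3.042² = 2 × 9.25 = 18.5.
Round up to the next whole participant.

n = 19 per group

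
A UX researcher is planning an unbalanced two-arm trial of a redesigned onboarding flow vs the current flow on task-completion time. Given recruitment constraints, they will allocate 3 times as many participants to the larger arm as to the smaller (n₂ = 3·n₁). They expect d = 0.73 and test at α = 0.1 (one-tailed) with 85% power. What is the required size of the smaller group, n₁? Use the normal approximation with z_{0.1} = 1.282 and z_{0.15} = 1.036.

n₁ = 14

With allocation ratio k = n₂/n₁ = 3, Var(x̄₁−x̄₂) = σ²(1/n₁ + 1/(k·n₁)) = σ²·(k+1)/(k·n₁).
So n₁ = (1 + 1/k)·((z_{α} + z_β)/d)² = 1.333 × (2.318/0.73)².
n₁ = 1.333 × 10.08 = 13.4.
Round up: n₁ = 14, giving n₂ = 3 × 14 = 42.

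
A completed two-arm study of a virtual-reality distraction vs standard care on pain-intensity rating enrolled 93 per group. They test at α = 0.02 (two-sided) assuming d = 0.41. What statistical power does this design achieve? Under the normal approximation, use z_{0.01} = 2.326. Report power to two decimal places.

power ≈ 0.68

For two equal groups, power = Φ(d·√(n/2) − z_{α/2}).
d·√(n/2) = 0.41 × √(93/2) = 0.41 × 6.819 = 2.796.
z_β = 2.796 − 2.326 = 0.470.
Power = Φ(0.470) = 0.681.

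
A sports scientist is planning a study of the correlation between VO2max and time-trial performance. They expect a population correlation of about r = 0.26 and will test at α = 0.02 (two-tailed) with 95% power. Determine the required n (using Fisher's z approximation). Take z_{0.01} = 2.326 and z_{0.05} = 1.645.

Fisher's z: C = ½·ln((1+r)/(1−r)) = ½·ln(1.7027) = 0.2661.
n = ((z_{α/2} + z_β)/C)² + 3.
(2.326 + 1.645) / 0.2661 = 3.971 / 0.2661 = 14.923.
n = 14.923² + 3 = 222.69 + 3 = 225.7.
Round up.

n = 226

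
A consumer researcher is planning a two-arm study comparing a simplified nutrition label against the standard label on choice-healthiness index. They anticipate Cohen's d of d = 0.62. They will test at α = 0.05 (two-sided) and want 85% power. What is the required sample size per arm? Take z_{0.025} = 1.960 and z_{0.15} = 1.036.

n = 47 per group

For two independent groups with equal n: n = 2·((z_{α/2} + z_β) / d)².
z_{α/2} + z_β = 1.960 + 1.036 = 2.996.
n = 2 × (2.996 / 0.62)² = 2 × 4.832² = 2 × 23.35 = 46.7.
Round up to the next whole participant.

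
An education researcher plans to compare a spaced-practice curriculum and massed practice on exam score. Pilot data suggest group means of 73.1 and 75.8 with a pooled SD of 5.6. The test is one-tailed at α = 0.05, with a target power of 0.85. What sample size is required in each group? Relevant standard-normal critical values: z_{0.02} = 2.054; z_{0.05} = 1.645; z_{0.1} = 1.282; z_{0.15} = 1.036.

Cohen's d = |M₁ − M₂| / SD_pooled = |73.1 − 75.8| / 5.6 = 2.7 / 5.6 = 0.482.
For two independent groups with equal n: n = 2·((z_{α} + z_β) / d)².
z_{α} + z_β = 1.645 + 1.036 = 2.681.
n = 2 × (2.681 / 0.482)² = 2 × 5.562² = 2 × 30.94 = 61.9.
Round up to the next whole participant.

n = 62 per group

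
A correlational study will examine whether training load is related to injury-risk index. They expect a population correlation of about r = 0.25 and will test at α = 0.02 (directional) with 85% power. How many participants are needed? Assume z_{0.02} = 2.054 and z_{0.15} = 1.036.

n = 150

Fisher's z: C = ½·ln((1+r)/(1−r)) = ½·ln(1.6667) = 0.2554.
n = ((z_{α} + z_β)/C)² + 3.
(2.054 + 1.036) / 0.2554 = 3.090 / 0.2554 = 12.099.
n = 12.099² + 3 = 146.38 + 3 = 149.4.
Round up.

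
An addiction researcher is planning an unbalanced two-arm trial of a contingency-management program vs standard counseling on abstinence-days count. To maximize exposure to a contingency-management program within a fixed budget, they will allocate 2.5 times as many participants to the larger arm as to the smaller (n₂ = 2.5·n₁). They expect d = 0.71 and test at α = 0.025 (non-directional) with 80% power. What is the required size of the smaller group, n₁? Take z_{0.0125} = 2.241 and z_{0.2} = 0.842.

With allocation ratio k = n₂/n₁ = 2.5, Var(x̄₁−x̄₂) = σ²(1/n₁ + 1/(k·n₁)) = σ²·(k+1)/(k·n₁).
So n₁ = (1 + 1/k)·((z_{α/2} + z_β)/d)² = 1.400 × (3.083/0.71)².
n₁ = 1.400 × 18.86 = 26.4.
Round up: n₁ = 27, giving n₂ = ⌈2.5 × 27⌉ = ⌈67.5⌉ = 68.

n₁ = 27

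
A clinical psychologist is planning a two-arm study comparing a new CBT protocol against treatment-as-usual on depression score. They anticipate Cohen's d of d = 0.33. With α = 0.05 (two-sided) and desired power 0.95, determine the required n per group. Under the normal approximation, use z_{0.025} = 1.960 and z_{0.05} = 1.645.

n = 239 per group

For two independent groups with equal n: n = 2·((z_{α/2} + z_β) / d)².
z_{α/2} + z_β = 1.960 + 1.645 = 3.605.
n = 2 × (3.605 / 0.33)² = 2 × 10.924² = 2 × 119.34 = 238.7.
Round up to the next whole participant.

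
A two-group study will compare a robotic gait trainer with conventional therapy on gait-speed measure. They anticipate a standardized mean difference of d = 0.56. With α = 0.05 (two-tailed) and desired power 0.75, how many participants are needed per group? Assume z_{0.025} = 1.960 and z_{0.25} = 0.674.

For two independent groups with equal n: n = 2·((z_{α/2} + z_β) / d)².
z_{α/2} + z_β = 1.960 + 0.674 = 2.634.
n = 2 × (2.634 / 0.56)² = 2 × 4.704² = 2 × 22.12 = 44.2.
Round up to the next whole participant.

n = 45 per group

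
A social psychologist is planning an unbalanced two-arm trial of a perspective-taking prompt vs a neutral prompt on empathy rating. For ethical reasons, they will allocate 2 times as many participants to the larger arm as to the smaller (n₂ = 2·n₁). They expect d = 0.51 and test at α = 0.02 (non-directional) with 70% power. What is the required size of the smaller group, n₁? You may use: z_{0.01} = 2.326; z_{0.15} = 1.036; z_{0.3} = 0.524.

With allocation ratio k = n₂/n₁ = 2, Var(x̄₁−x̄₂) = σ²(1/n₁ + 1/(k·n₁)) = σ²·(k+1)/(k·n₁).
So n₁ = (1 + 1/k)·((z_{α/2} + z_β)/d)² = 1.500 × (2.850/0.51)².
n₁ = 1.500 × 31.23 = 46.8.
Round up: n₁ = 47, giving n₂ = 2 × 47 = 94.

n₁ = 47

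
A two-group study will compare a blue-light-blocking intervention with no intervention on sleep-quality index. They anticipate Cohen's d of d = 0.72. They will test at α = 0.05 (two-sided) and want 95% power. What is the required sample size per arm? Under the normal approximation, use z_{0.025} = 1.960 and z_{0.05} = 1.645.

For two independent groups with equal n: n = 2·((z_{α/2} + z_β) / d)².
z_{α/2} + z_β = 1.960 + 1.645 = 3.605.
n = 2 × (3.605 / 0.72)² = 2 × 5.007² = 2 × 25.07 = 50.1.
Round up to the next whole participant.

n = 51 per group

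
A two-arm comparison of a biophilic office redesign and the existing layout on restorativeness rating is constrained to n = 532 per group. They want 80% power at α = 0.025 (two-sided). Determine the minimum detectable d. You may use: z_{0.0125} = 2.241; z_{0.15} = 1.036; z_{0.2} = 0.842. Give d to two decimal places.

d_min ≈ 0.19

For two independent groups of n = 532 each: d_min = (z_{α/2} + z_β)·√(2/n).
z-sum = 2.241 + 0.842 = 3.083.
d_min = 3.083 × √(2/532) = 3.083 × 0.0613 = 0.189.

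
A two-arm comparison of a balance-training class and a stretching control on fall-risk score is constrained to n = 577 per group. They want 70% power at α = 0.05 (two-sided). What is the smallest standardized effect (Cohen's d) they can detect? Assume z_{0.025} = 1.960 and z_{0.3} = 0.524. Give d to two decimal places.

d_min ≈ 0.15

For two independent groups of n = 577 each: d_min = (z_{α/2} + z_β)·√(2/n).
z-sum = 1.960 + 0.524 = 2.484.
d_min = 2.484 × √(2/577) = 2.484 × 0.0589 = 0.146.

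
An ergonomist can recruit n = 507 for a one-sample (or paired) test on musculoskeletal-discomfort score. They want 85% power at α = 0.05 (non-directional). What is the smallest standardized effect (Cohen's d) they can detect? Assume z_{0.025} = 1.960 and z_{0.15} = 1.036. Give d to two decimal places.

For a single sample (or paired design) of n = 507: d_min = (z_{α/2} + z_β)/√n.
z-sum = 1.960 + 1.036 = 2.996.
d_min = 2.996 / √507 = 2.996 / 22.517 = 0.133.

d_min ≈ 0.13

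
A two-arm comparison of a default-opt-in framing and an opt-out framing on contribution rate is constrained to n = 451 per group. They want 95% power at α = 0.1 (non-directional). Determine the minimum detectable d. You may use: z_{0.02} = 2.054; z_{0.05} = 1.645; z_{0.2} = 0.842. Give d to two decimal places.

d_min ≈ 0.22

For two independent groups of n = 451 each: d_min = (z_{α/2} + z_β)·√(2/n).
z-sum = 1.645 + 1.645 = 3.290.
d_min = 3.290 × √(2/451) = 3.290 × 0.0666 = 0.219.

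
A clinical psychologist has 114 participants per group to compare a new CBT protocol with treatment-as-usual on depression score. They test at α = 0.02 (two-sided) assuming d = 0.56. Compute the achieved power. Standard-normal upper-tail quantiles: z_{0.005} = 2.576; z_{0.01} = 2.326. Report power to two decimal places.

power ≈ 0.97

For two equal groups, power = Φ(d·√(n/2) − z_{α/2}).
d·√(n/2) = 0.56 × √(114/2) = 0.56 × 7.550 = 4.228.
z_β = 4.228 − 2.326 = 1.902.
Power = Φ(1.902) = 0.971.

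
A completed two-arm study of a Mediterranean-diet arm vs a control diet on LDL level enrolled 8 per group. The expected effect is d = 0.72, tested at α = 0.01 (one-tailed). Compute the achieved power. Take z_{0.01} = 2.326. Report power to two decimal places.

power ≈ 0.19

For two equal groups, power = Φ(d·√(n/2) − z_{α}).
d·√(n/2) = 0.72 × √(8/2) = 0.72 × 2.000 = 1.440.
z_β = 1.440 − 2.326 = -0.886.
Power = Φ(-0.886) = 0.188.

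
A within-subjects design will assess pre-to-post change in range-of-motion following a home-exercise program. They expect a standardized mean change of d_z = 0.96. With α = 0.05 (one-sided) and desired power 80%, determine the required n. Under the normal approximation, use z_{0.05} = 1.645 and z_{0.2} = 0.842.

n = 7 pairs

For a paired (one-sample on differences) test: n = ((z_{α} + z_β) / d)².
z_{α} + z_β = 1.645 + 0.842 = 2.487.
n = (2.487 / 0.96)² = 2.591² = 6.71.
Round up.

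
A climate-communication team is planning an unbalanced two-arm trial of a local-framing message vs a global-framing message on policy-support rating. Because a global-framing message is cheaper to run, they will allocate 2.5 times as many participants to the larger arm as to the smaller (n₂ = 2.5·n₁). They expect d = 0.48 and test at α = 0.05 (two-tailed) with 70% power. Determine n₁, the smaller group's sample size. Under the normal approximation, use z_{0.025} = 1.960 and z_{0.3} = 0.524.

n₁ = 38

With allocation ratio k = n₂/n₁ = 2.5, Var(x̄₁−x̄₂) = σ²(1/n₁ + 1/(k·n₁)) = σ²·(k+1)/(k·n₁).
So n₁ = (1 + 1/k)·((z_{α/2} + z_β)/d)² = 1.400 × (2.484/0.48)².
n₁ = 1.400 × 26.78 = 37.5.
Round up: n₁ = 38, giving n₂ = 2.5 × 38 = 95.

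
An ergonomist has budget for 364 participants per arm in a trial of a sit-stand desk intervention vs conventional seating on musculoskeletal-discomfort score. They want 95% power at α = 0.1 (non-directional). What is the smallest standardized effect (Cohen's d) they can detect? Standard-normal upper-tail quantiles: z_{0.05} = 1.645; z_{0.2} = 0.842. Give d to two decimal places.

For two independent groups of n = 364 each: d_min = (z_{α/2} + z_β)·√(2/n).
z-sum = 1.645 + 1.645 = 3.290.
d_min = 3.290 × √(2/364) = 3.290 × 0.0741 = 0.244.

d_min ≈ 0.24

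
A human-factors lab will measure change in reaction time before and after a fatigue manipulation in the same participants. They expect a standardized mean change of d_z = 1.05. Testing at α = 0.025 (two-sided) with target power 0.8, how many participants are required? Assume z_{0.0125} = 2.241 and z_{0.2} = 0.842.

n = 9 pairs

For a paired (one-sample on differences) test: n = ((z_{α/2} + z_β) / d)².
z_{α/2} + z_β = 2.241 + 0.842 = 3.083.
n = (3.083 / 1.05)² = 2.936² = 8.62.
Round up.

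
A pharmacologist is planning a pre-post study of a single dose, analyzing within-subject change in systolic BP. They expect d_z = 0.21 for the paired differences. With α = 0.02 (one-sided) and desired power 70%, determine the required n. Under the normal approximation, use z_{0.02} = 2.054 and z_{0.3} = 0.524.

For a paired (one-sample on differences) test: n = ((z_{α} + z_β) / d)².
z_{α} + z_β = 2.054 + 0.524 = 2.578.
n = (2.578 / 0.21)² = 12.276² = 150.70.
Round up.

n = 151 pairs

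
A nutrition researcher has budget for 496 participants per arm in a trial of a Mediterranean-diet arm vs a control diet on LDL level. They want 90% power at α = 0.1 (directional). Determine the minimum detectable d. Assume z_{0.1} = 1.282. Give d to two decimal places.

d_min ≈ 0.16

For two independent groups of n = 496 each: d_min = (z_{α} + z_β)·√(2/n).
z-sum = 1.282 + 1.282 = 2.564.
d_min = 2.564 × √(2/496) = 2.564 × 0.0635 = 0.163.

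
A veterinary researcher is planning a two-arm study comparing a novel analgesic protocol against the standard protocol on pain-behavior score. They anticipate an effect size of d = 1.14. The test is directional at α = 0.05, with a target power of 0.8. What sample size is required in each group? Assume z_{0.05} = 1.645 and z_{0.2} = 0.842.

For two independent groups with equal n: n = 2·((z_{α} + z_β) / d)².
z_{α} + z_β = 1.645 + 0.842 = 2.487.
n = 2 × (2.487 / 1.14)² = 2 × 2.182² = 2 × 4.76 = 9.5.
Round up to the next whole participant.

n = 10 per group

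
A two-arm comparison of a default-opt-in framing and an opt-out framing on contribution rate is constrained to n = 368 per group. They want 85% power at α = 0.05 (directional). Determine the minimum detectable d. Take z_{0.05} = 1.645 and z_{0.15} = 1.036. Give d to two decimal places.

d_min ≈ 0.20

For two independent groups of n = 368 each: d_min = (z_{α} + z_β)·√(2/n).
z-sum = 1.645 + 1.036 = 2.681.
d_min = 2.681 × √(2/368) = 2.681 × 0.0737 = 0.198.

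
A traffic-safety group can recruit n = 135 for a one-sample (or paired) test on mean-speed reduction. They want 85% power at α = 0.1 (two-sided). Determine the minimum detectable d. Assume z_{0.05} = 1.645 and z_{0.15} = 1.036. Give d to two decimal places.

d_min ≈ 0.23

For a single sample (or paired design) of n = 135: d_min = (z_{α/2} + z_β)/√n.
z-sum = 1.645 + 1.036 = 2.681.
d_min = 2.681 / √135 = 2.681 / 11.619 = 0.231.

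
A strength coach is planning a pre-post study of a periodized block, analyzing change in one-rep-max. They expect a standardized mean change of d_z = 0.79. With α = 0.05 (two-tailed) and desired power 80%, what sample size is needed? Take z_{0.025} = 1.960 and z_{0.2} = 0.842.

n = 13 pairs

For a paired (one-sample on differences) test: n = ((z_{α/2} + z_β) / d)².
z_{α/2} + z_β = 1.960 + 0.842 = 2.802.
n = (2.802 / 0.79)² = 3.547² = 12.58.
Round up.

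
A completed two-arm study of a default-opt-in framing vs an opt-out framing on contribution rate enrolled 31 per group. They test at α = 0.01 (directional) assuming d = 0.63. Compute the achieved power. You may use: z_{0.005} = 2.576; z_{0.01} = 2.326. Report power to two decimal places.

For two equal groups, power = Φ(d·√(n/2) − z_{α}).
d·√(n/2) = 0.63 × √(31/2) = 0.63 × 3.937 = 2.480.
z_β = 2.480 − 2.326 = 0.154.
Power = Φ(0.154) = 0.561.

power ≈ 0.56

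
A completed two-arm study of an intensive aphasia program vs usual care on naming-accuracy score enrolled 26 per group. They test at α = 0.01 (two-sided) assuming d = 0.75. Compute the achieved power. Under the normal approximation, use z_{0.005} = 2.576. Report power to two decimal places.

For two equal groups, power = Φ(d·√(n/2) − z_{α/2}).
d·√(n/2) = 0.75 × √(26/2) = 0.75 × 3.606 = 2.704.
z_β = 2.704 − 2.576 = 0.128.
Power = Φ(0.128) = 0.551.

power ≈ 0.55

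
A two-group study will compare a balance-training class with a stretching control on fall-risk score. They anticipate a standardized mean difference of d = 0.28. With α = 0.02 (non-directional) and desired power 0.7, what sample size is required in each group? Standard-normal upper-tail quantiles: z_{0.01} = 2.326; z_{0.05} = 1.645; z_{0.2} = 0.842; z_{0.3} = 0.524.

For two independent groups with equal n: n = 2·((z_{α/2} + z_β) / d)².
z_{α/2} + z_β = 2.326 + 0.524 = 2.850.
n = 2 × (2.850 / 0.28)² = 2 × 10.179² = 2 × 103.60 = 207.2.
Round up to the next whole participant.

n = 208 per group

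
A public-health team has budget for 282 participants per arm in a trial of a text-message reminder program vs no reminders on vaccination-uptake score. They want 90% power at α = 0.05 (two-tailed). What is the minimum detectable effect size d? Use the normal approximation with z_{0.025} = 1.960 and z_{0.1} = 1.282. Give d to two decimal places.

For two independent groups of n = 282 each: d_min = (z_{α/2} + z_β)·√(2/n).
z-sum = 1.960 + 1.282 = 3.242.
d_min = 3.242 × √(2/282) = 3.242 × 0.0842 = 0.273.

d_min ≈ 0.27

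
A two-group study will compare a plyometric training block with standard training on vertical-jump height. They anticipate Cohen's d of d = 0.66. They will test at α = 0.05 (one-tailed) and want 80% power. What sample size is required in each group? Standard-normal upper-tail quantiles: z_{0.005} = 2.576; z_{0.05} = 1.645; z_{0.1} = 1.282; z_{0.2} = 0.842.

n = 29 per group

For two independent groups with equal n: n = 2·((z_{α} + z_β) / d)².
z_{α} + z_β = 1.645 + 0.842 = 2.487.
n = 2 × (2.487 / 0.66)² = 2 × 3.768² = 2 × 14.20 = 28.4.
Round up to the next whole participant.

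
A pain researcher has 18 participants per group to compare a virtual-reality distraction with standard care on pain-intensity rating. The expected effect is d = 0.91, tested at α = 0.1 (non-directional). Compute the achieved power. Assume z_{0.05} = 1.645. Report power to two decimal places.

For two equal groups, power = Φ(d·√(n/2) − z_{α/2}).
d·√(n/2) = 0.91 × √(18/2) = 0.91 × 3.000 = 2.730.
z_β = 2.730 − 1.645 = 1.085.
Power = Φ(1.085) = 0.861.

power ≈ 0.86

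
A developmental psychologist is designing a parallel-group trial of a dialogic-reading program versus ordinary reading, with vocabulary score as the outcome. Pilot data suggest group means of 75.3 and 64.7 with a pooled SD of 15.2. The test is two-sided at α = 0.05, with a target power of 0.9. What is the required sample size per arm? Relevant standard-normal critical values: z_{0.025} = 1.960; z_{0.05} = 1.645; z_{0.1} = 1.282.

n = 44 per group

Cohen's d = |M₁ − M₂| / SD_pooled = |75.3 − 64.7| / 15.2 = 10.6 / 15.2 = 0.697.
For two independent groups with equal n: n = 2·((z_{α/2} + z_β) / d)².
z_{α/2} + z_β = 1.960 + 1.282 = 3.242.
n = 2 × (3.242 / 0.697)² = 2 × 4.651² = 2 × 21.64 = 43.3.
Round up to the next whole participant.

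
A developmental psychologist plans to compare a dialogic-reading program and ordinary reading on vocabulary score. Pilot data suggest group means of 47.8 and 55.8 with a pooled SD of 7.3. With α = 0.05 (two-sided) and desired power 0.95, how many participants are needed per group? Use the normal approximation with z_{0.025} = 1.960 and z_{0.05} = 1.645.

Cohen's d = |M₁ − M₂| / SD_pooled = |47.8 − 55.8| / 7.3 = 8.0 / 7.3 = 1.096.
For two independent groups with equal n: n = 2·((z_{α/2} + z_β) / d)².
z_{α/2} + z_β = 1.960 + 1.645 = 3.605.
n = 2 × (3.605 / 1.096)² = 2 × 3.289² = 2 × 10.82 = 21.6.
Round up to the next whole participant.

n = 22 per group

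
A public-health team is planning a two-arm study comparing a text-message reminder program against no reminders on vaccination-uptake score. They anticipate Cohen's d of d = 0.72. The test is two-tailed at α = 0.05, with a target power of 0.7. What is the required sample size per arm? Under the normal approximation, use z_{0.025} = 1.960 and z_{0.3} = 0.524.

For two independent groups with equal n: n = 2·((z_{α/2} + z_β) / d)².
z_{α/2} + z_β = 1.960 + 0.524 = 2.484.
n = 2 × (2.484 / 0.72)² = 2 × 3.450² = 2 × 11.90 = 23.8.
Round up to the next whole participant.

n = 24 per group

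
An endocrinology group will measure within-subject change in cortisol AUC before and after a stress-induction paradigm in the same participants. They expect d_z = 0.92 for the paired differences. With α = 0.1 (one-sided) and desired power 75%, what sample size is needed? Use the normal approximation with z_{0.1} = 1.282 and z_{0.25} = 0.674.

n = 5 pairs

For a paired (one-sample on differences) test: n = ((z_{α} + z_β) / d)².
z_{α} + z_β = 1.282 + 0.674 = 1.956.
n = (1.956 / 0.92)² = 2.126² = 4.52.
Round up.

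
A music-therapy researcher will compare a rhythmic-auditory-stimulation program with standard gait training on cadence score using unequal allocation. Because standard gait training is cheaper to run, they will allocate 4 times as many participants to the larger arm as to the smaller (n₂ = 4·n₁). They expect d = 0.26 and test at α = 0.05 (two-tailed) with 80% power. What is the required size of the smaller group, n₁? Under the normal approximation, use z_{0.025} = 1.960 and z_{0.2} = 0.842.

n₁ = 146

With allocation ratio k = n₂/n₁ = 4, Var(x̄₁−x̄₂) = σ²(1/n₁ + 1/(k·n₁)) = σ²·(k+1)/(k·n₁).
So n₁ = (1 + 1/k)·((z_{α/2} + z_β)/d)² = 1.250 × (2.802/0.26)².
n₁ = 1.250 × 116.14 = 145.2.
Round up: n₁ = 146, giving n₂ = 4 × 146 = 584.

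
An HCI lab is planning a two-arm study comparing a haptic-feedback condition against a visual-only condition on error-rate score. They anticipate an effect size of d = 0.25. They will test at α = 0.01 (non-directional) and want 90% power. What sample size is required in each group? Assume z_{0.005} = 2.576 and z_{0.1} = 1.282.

For two independent groups with equal n: n = 2·((z_{α/2} + z_β) / d)².
z_{α/2} + z_β = 2.576 + 1.282 = 3.858.
n = 2 × (3.858 / 0.25)² = 2 × 15.432² = 2 × 238.15 = 476.3.
Round up to the next whole participant.

n = 477 per group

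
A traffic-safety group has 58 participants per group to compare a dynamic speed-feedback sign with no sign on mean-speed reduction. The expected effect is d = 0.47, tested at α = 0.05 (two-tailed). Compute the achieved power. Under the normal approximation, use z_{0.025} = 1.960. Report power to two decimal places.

power ≈ 0.72

For two equal groups, power = Φ(d·√(n/2) − z_{α/2}).
d·√(n/2) = 0.47 × √(58/2) = 0.47 × 5.385 = 2.531.
z_β = 2.531 − 1.960 = 0.571.
Power = Φ(0.571) = 0.716.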